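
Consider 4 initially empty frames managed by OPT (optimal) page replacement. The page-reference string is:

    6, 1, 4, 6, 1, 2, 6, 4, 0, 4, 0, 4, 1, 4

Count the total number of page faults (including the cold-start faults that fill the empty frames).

6 -> miss, frames (6)
1 -> miss, frames (6 1)
4 -> miss, frames (6 1 4)
6 -> hit
1 -> hit
2 -> miss, frames (6 1 4 2)
6 -> hit
4 -> hit
0 -> miss, evict 2, frames (6 1 4 0)
4 -> hit
0 -> hit
4 -> hit
1 -> hit
4 -> hit
Page faults: 5.

5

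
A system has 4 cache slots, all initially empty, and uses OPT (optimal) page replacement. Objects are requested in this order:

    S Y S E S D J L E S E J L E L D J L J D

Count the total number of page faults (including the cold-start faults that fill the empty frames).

S: fault, frames {S}
Y: fault, frames {S,Y}
S: hit
E: fault, frames {S,Y,E}
S: hit
D: fault, frames {S,Y,E,D}
J: fault, evict Y, frames {S,E,D,J}
L: fault, evict D, frames {S,E,J,L}
E: hit
S: hit
E: hit
J: hit
L: hit
E: hit
L: hit
D: fault, evict E, frames {S,J,L,D}
J: hit
L: hit
J: hit
D: hit
Page faults: 7.

7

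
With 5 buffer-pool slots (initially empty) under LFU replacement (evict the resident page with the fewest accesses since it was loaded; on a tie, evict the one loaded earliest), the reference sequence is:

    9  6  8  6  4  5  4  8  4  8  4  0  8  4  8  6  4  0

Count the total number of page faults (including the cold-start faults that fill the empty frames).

6

9 -> miss, frames {9}
6 -> miss, frames {9,6}
8 -> miss, frames {9,6,8}
6 -> hit
4 -> miss, frames {9,6,8,4}
5 -> miss, frames {9,6,8,4,5}
4 -> hit
8 -> hit
4 -> hit
8 -> hit
4 -> hit
0 -> miss, evict 9, frames {6,8,4,5,0}
8 -> hit
4 -> hit
8 -> hit
6 -> hit
4 -> hit
0 -> hit
Page faults: 6.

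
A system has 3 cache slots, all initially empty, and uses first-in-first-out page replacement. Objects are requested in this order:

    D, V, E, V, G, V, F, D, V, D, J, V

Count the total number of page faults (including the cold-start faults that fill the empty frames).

8

D → fault, frames [D]
V → fault, frames [D, V]
E → fault, frames [D, V, E]
V → hit
G → fault, evict D, frames [V, E, G]
V → hit
F → fault, evict V, frames [E, G, F]
D → fault, evict E, frames [G, F, D]
V → fault, evict G, frames [F, D, V]
D → hit
J → fault, evict F, frames [D, V, J]
V → hit
Page faults: 8.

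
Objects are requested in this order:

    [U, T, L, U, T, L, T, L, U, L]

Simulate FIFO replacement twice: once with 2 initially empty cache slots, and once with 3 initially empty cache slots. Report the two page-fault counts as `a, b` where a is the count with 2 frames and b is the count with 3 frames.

7, 3

2 frames: F F F F F F . . F . → 7 faults.
3 frames: F F F . . . . . . . → 3 faults.
3 < 7: adding a frame reduced faults, as is typical.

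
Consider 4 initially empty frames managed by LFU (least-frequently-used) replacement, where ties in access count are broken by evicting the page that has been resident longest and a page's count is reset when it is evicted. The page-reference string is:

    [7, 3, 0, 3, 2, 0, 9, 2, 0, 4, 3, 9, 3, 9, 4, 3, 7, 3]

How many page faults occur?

9

7 → miss, frames {7}
3 → miss, frames {7,3}
0 → miss, frames {7,3,0}
3 → hit
2 → miss, frames {7,3,0,2}
0 → hit
9 → miss, evict 7, frames {3,0,2,9}
2 → hit
0 → hit
4 → miss, evict 9, frames {3,0,2,4}
3 → hit
9 → miss, evict 4, frames {3,0,2,9}
3 → hit
9 → hit
4 → miss, evict 2, frames {3,0,9,4}
3 → hit
7 → miss, evict 4, frames {3,0,9,7}
3 → hit
Page faults: 9.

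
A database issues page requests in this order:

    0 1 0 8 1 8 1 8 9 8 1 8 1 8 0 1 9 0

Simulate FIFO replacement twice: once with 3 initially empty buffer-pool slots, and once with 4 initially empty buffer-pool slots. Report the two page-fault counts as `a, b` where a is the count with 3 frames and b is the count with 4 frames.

3 frames: F F . F . . . . F . . . . . F F . . → 6 faults.
4 frames: F F . F . . . . F . . . . . . . . . → 4 faults.
4 < 6: adding a frame reduced faults, as is typical.

6, 4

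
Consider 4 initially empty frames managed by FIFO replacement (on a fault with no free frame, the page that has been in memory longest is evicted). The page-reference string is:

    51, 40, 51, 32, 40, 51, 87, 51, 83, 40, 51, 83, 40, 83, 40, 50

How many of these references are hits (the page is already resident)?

51: fault, frames (51)
40: fault, frames (51 40)
51: hit
32: fault, frames (51 40 32)
40: hit
51: hit
87: fault, frames (51 40 32 87)
51: hit
83: fault, evict 51, frames (40 32 87 83)
40: hit
51: fault, evict 40, frames (32 87 83 51)
83: hit
40: fault, evict 32, frames (87 83 51 40)
83: hit
40: hit
50: fault, evict 87, frames (83 51 40 50)
Hits: 8.

8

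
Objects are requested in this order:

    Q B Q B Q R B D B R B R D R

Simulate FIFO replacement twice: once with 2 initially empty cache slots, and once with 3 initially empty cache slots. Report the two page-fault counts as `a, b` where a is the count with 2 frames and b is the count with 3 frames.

2 frames: F F . . . F . F F F . . F . → 7 faults.
3 frames: F F . . . F . F . . . . . . → 4 faults.
4 < 7: adding a frame reduced faults, as is typical.

7, 4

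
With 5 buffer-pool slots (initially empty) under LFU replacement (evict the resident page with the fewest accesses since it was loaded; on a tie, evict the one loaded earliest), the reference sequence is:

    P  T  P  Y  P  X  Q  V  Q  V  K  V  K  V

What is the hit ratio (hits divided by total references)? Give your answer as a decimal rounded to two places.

0.50

P: miss, frames [P]
T: miss, frames [P, T]
P: hit
Y: miss, frames [P, T, Y]
P: hit
X: miss, frames [P, T, Y, X]
Q: miss, frames [P, T, Y, X, Q]
V: miss, evict T, frames [P, Y, X, Q, V]
Q: hit
V: hit
K: miss, evict Y, frames [P, X, Q, V, K]
V: hit
K: hit
V: hit
Hits: 7 of 14 references → 7/14 = 0.5000.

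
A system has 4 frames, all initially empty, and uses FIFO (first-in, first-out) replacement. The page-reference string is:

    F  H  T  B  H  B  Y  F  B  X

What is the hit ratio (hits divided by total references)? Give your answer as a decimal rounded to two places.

0.30

F → miss, frames {F}
H → miss, frames {F,H}
T → miss, frames {F,H,T}
B → miss, frames {F,H,T,B}
H → hit
B → hit
Y → miss, evict F, frames {H,T,B,Y}
F → miss, evict H, frames {T,B,Y,F}
B → hit
X → miss, evict T, frames {B,Y,F,X}
Hits: 3 of 10 references → 3/10 = 0.3000.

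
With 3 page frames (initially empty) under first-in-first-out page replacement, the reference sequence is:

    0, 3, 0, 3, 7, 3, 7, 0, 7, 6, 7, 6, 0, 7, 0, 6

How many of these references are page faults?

5

0 → miss, frames [0]
3 → miss, frames [0, 3]
0 → hit
3 → hit
7 → miss, frames [0, 3, 7]
3 → hit
7 → hit
0 → hit
7 → hit
6 → miss, evict 0, frames [3, 7, 6]
7 → hit
6 → hit
0 → miss, evict 3, frames [7, 6, 0]
7 → hit
0 → hit
6 → hit
Page faults: 5.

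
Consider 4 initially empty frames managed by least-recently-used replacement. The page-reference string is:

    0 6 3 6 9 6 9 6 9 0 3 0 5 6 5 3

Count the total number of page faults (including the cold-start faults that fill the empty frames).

6

0: miss, frames (0)
6: miss, frames (0 6)
3: miss, frames (0 6 3)
6: hit
9: miss, frames (0 3 6 9)
6: hit
9: hit
6: hit
9: hit
0: hit
3: hit
0: hit
5: miss, evict 6, frames (9 3 0 5)
6: miss, evict 9, frames (3 0 5 6)
5: hit
3: hit
Page faults: 6.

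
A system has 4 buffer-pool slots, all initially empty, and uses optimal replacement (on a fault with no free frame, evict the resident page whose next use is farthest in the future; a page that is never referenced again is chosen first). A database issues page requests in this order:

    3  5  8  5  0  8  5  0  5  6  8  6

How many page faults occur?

3 → fault, frames {3}
5 → fault, frames {3,5}
8 → fault, frames {3,5,8}
5 → hit
0 → fault, frames {3,5,8,0}
8 → hit
5 → hit
0 → hit
5 → hit
6 → fault, evict 0, frames {3,5,8,6}
8 → hit
6 → hit
Page faults: 5.

5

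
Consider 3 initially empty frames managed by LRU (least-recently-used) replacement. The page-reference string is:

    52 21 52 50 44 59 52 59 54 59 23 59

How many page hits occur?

4

52: fault, frames (52)
21: fault, frames (52 21)
52: hit
50: fault, frames (21 52 50)
44: fault, evict 21, frames (52 50 44)
59: fault, evict 52, frames (50 44 59)
52: fault, evict 50, frames (44 59 52)
59: hit
54: fault, evict 44, frames (52 59 54)
59: hit
23: fault, evict 52, frames (54 59 23)
59: hit
Hits: 4.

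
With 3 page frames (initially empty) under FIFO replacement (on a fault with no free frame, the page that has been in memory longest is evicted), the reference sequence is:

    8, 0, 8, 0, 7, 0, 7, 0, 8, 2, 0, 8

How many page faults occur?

8: fault, frames [8]
0: fault, frames [8, 0]
8: hit
0: hit
7: fault, frames [8, 0, 7]
0: hit
7: hit
0: hit
8: hit
2: fault, evict 8, frames [0, 7, 2]
0: hit
8: fault, evict 0, frames [7, 2, 8]
Page faults: 5.

5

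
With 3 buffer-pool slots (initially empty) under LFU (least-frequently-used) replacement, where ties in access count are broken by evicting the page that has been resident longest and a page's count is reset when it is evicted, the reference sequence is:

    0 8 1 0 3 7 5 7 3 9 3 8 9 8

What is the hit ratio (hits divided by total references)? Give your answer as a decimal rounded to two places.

0 → miss, frames [0]
8 → miss, frames [0, 8]
1 → miss, frames [0, 8, 1]
0 → hit
3 → miss, evict 8, frames [0, 1, 3]
7 → miss, evict 1, frames [0, 3, 7]
5 → miss, evict 3, frames [0, 7, 5]
7 → hit
3 → miss, evict 5, frames [0, 7, 3]
9 → miss, evict 3, frames [0, 7, 9]
3 → miss, evict 9, frames [0, 7, 3]
8 → miss, evict 3, frames [0, 7, 8]
9 → miss, evict 8, frames [0, 7, 9]
8 → miss, evict 9, frames [0, 7, 8]
Hits: 2 of 14 references → 2/14 = 0.1429.

0.14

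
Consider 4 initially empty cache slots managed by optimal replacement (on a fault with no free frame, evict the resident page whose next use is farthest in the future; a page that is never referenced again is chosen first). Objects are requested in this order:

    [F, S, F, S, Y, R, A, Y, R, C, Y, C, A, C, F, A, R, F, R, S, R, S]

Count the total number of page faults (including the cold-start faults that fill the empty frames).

8

F: fault, frames (F)
S: fault, frames (F S)
F: hit
S: hit
Y: fault, frames (F S Y)
R: fault, frames (F S Y R)
A: fault, evict S, frames (F Y R A)
Y: hit
R: hit
C: fault, evict R, frames (F Y A C)
Y: hit
C: hit
A: hit
C: hit
F: hit
A: hit
R: fault, evict C, frames (F Y A R)
F: hit
R: hit
S: fault, evict A, frames (F Y R S)
R: hit
S: hit
Page faults: 8.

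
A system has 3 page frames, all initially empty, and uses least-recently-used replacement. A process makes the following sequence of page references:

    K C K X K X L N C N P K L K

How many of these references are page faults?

K → fault, frames [K]
C → fault, frames [K, C]
K → hit
X → fault, frames [C, K, X]
K → hit
X → hit
L → fault, evict C, frames [K, X, L]
N → fault, evict K, frames [X, L, N]
C → fault, evict X, frames [L, N, C]
N → hit
P → fault, evict L, frames [C, N, P]
K → fault, evict C, frames [N, P, K]
L → fault, evict N, frames [P, K, L]
K → hit
Page faults: 9.

9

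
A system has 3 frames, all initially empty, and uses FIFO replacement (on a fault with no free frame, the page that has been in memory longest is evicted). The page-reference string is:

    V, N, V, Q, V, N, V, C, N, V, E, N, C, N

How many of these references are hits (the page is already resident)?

6

V → fault, frames [V]
N → fault, frames [V, N]
V → hit
Q → fault, frames [V, N, Q]
V → hit
N → hit
V → hit
C → fault, evict V, frames [N, Q, C]
N → hit
V → fault, evict N, frames [Q, C, V]
E → fault, evict Q, frames [C, V, E]
N → fault, evict C, frames [V, E, N]
C → fault, evict V, frames [E, N, C]
N → hit
Hits: 6.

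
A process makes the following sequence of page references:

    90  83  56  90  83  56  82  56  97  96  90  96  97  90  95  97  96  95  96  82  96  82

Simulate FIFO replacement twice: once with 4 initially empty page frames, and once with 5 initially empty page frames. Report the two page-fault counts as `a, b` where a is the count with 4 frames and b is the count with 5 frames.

4 frames: F F F . . . F . F F F . . . F . . . . F . . → 9 faults.
5 frames: F F F . . . F . F F F . . . F . . . . . . . → 8 faults.
8 < 9: adding a frame reduced faults, as is typical.

9, 8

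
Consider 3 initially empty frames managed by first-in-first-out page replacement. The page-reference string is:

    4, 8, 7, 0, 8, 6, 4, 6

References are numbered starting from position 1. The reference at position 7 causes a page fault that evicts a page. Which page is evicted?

7

pos 1: 4 → miss, frames (4)
pos 2: 8 → miss, frames (4 8)
pos 3: 7 → miss, frames (4 8 7)
pos 4: 0 → miss, evict 4, frames (8 7 0)
pos 5: 8 → hit
pos 6: 6 → miss, evict 8, frames (7 0 6)
pos 7: 4 → miss, evict 7, frames (0 6 4)
At position 7, page 7 is evicted.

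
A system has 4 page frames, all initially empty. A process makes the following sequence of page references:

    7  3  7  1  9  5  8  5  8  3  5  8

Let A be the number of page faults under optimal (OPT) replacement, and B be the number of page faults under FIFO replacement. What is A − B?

Under OPT: F F . F F F F . . . . . → 6 faults.
Under FIFO: F F . F F F F . . F . . → 7 faults.
A − B = 6 − 7 = -1.

-1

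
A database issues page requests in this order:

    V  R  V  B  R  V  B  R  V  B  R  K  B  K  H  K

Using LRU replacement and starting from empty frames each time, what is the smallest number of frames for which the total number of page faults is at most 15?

f=1: 16 faults
f=2: 13 faults
f=3: 5 faults
f=4: 5 faults
f=5: 5 faults
Smallest f with faults ≤ 15 is 2.

2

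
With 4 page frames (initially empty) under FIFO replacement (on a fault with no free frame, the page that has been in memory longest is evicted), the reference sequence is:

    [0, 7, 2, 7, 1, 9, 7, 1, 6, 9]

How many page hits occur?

4

0 → miss, frames [0]
7 → miss, frames [0, 7]
2 → miss, frames [0, 7, 2]
7 → hit
1 → miss, frames [0, 7, 2, 1]
9 → miss, evict 0, frames [7, 2, 1, 9]
7 → hit
1 → hit
6 → miss, evict 7, frames [2, 1, 9, 6]
9 → hit
Hits: 4.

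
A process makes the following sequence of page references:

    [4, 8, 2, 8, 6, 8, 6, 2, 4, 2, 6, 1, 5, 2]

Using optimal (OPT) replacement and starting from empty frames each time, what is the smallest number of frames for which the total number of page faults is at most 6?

4

f=1: 14 faults
f=2: 9 faults
f=3: 7 faults
f=4: 6 faults
f=5: 6 faults
f=6: 6 faults
Smallest f with faults ≤ 6 is 4.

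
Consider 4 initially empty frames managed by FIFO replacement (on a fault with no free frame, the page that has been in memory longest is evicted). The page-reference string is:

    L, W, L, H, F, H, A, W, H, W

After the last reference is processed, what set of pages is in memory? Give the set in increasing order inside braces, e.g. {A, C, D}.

{A, F, H, W}

L -> miss, frames {L}
W -> miss, frames {L,W}
L -> hit
H -> miss, frames {L,W,H}
F -> miss, frames {L,W,H,F}
H -> hit
A -> miss, evict L, frames {W,H,F,A}
W -> hit
H -> hit
W -> hit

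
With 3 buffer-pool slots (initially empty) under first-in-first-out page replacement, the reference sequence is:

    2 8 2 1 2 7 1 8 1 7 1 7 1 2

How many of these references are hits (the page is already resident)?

2: miss, frames (2)
8: miss, frames (2 8)
2: hit
1: miss, frames (2 8 1)
2: hit
7: miss, evict 2, frames (8 1 7)
1: hit
8: hit
1: hit
7: hit
1: hit
7: hit
1: hit
2: miss, evict 8, frames (1 7 2)
Hits: 9.

9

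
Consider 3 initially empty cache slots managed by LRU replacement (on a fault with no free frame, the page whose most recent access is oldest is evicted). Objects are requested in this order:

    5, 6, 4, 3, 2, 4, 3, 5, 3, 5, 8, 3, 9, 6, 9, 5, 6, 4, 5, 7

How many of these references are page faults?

5 → fault, frames [5]
6 → fault, frames [5, 6]
4 → fault, frames [5, 6, 4]
3 → fault, evict 5, frames [6, 4, 3]
2 → fault, evict 6, frames [4, 3, 2]
4 → hit
3 → hit
5 → fault, evict 2, frames [4, 3, 5]
3 → hit
5 → hit
8 → fault, evict 4, frames [3, 5, 8]
3 → hit
9 → fault, evict 5, frames [8, 3, 9]
6 → fault, evict 8, frames [3, 9, 6]
9 → hit
5 → fault, evict 3, frames [6, 9, 5]
6 → hit
4 → fault, evict 9, frames [5, 6, 4]
5 → hit
7 → fault, evict 6, frames [4, 5, 7]
Page faults: 12.

12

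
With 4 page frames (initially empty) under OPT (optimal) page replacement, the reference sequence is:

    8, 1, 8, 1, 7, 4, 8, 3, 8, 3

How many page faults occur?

8: fault, frames {8}
1: fault, frames {8,1}
8: hit
1: hit
7: fault, frames {8,1,7}
4: fault, frames {8,1,7,4}
8: hit
3: fault, evict 4, frames {8,1,7,3}
8: hit
3: hit
Page faults: 5.

5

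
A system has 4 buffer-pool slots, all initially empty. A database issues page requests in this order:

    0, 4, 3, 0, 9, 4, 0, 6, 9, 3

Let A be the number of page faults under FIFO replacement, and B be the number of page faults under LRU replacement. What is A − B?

-1

Under FIFO: F F F . F . . F . . → 5 faults.
Under LRU: F F F . F . . F . F → 6 faults.
A − B = 5 − 6 = -1.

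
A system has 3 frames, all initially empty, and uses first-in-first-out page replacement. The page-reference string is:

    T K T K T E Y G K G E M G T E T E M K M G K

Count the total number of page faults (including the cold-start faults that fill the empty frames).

T → fault, frames [T]
K → fault, frames [T, K]
T → hit
K → hit
T → hit
E → fault, frames [T, K, E]
Y → fault, evict T, frames [K, E, Y]
G → fault, evict K, frames [E, Y, G]
K → fault, evict E, frames [Y, G, K]
G → hit
E → fault, evict Y, frames [G, K, E]
M → fault, evict G, frames [K, E, M]
G → fault, evict K, frames [E, M, G]
T → fault, evict E, frames [M, G, T]
E → fault, evict M, frames [G, T, E]
T → hit
E → hit
M → fault, evict G, frames [T, E, M]
K → fault, evict T, frames [E, M, K]
M → hit
G → fault, evict E, frames [M, K, G]
K → hit
Page faults: 14.

14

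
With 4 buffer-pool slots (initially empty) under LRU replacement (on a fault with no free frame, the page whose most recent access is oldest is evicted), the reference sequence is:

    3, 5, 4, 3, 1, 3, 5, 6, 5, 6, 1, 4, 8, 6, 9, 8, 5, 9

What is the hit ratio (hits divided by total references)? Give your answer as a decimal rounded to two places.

0.50

3 → fault, frames {3}
5 → fault, frames {3,5}
4 → fault, frames {3,5,4}
3 → hit
1 → fault, frames {5,4,3,1}
3 → hit
5 → hit
6 → fault, evict 4, frames {1,3,5,6}
5 → hit
6 → hit
1 → hit
4 → fault, evict 3, frames {5,6,1,4}
8 → fault, evict 5, frames {6,1,4,8}
6 → hit
9 → fault, evict 1, frames {4,8,6,9}
8 → hit
5 → fault, evict 4, frames {6,9,8,5}
9 → hit
Hits: 9 of 18 references → 9/18 = 0.5000.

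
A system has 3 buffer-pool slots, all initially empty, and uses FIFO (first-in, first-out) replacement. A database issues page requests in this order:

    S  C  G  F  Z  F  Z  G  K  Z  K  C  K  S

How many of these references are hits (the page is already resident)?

6

S → fault, frames [S]
C → fault, frames [S, C]
G → fault, frames [S, C, G]
F → fault, evict S, frames [C, G, F]
Z → fault, evict C, frames [G, F, Z]
F → hit
Z → hit
G → hit
K → fault, evict G, frames [F, Z, K]
Z → hit
K → hit
C → fault, evict F, frames [Z, K, C]
K → hit
S → fault, evict Z, frames [K, C, S]
Hits: 6.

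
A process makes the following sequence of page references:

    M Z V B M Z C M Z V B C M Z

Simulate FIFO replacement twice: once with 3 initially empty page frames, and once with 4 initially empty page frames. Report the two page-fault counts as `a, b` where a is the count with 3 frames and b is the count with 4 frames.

3 frames: F F F F F F F . . F F . F F → 11 faults.
4 frames: F F F F . . F F F F F F F F → 12 faults.
12 > 11: adding a frame increased faults — Belady's anomaly.

11, 12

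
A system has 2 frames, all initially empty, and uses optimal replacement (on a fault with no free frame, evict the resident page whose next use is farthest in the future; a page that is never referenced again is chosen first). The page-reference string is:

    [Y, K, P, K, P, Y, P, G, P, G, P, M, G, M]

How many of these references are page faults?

6

Y → miss, frames (Y)
K → miss, frames (Y K)
P → miss, evict Y, frames (K P)
K → hit
P → hit
Y → miss, evict K, frames (P Y)
P → hit
G → miss, evict Y, frames (P G)
P → hit
G → hit
P → hit
M → miss, evict P, frames (G M)
G → hit
M → hit
Page faults: 6.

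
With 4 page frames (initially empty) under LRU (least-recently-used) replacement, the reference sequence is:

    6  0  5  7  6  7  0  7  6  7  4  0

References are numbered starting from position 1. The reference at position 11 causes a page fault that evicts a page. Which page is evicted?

pos 1: 6 → fault, frames {6}
pos 2: 0 → fault, frames {6,0}
pos 3: 5 → fault, frames {6,0,5}
pos 4: 7 → fault, frames {6,0,5,7}
pos 5: 6 → hit
pos 6: 7 → hit
pos 7: 0 → hit
pos 8: 7 → hit
pos 9: 6 → hit
pos 10: 7 → hit
pos 11: 4 → fault, evict 5, frames {0,6,7,4}
At position 11, page 5 is evicted.

5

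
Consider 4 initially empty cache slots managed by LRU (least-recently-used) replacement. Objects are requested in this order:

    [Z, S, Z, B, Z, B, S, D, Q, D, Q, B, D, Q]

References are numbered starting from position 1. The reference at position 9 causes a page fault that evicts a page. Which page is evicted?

pos 1: Z: fault, frames [Z]
pos 2: S: fault, frames [Z, S]
pos 3: Z: hit
pos 4: B: fault, frames [S, Z, B]
pos 5: Z: hit
pos 6: B: hit
pos 7: S: hit
pos 8: D: fault, frames [Z, B, S, D]
pos 9: Q: fault, evict Z, frames [B, S, D, Q]
At position 9, page Z is evicted.

Z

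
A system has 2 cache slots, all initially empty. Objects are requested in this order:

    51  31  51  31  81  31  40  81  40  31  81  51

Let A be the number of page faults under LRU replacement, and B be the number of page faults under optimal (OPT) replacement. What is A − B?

2

Under LRU: F F . . F . F F . F F F → 8 faults.
Under OPT: F F . . F . F . . F . F → 6 faults.
A − B = 8 − 6 = 2.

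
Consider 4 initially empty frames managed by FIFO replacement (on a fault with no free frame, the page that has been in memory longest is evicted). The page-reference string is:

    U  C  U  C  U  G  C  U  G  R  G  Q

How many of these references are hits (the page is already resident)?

7

U → fault, frames {U}
C → fault, frames {U,C}
U → hit
C → hit
U → hit
G → fault, frames {U,C,G}
C → hit
U → hit
G → hit
R → fault, frames {U,C,G,R}
G → hit
Q → fault, evict U, frames {C,G,R,Q}
Hits: 7.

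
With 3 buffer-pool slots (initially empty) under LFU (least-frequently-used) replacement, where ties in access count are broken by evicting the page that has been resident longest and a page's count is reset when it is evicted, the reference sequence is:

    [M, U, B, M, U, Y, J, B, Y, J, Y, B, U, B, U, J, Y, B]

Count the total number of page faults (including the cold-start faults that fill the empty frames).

M → miss, frames [M]
U → miss, frames [M, U]
B → miss, frames [M, U, B]
M → hit
U → hit
Y → miss, evict B, frames [M, U, Y]
J → miss, evict Y, frames [M, U, J]
B → miss, evict J, frames [M, U, B]
Y → miss, evict B, frames [M, U, Y]
J → miss, evict Y, frames [M, U, J]
Y → miss, evict J, frames [M, U, Y]
B → miss, evict Y, frames [M, U, B]
U → hit
B → hit
U → hit
J → miss, evict M, frames [U, B, J]
Y → miss, evict J, frames [U, B, Y]
B → hit
Page faults: 12.

12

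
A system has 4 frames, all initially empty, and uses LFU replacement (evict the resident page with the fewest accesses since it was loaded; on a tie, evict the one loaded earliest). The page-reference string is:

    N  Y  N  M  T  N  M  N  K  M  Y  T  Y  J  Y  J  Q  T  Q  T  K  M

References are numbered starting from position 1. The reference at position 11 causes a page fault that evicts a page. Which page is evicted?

pos 1: N: miss, frames {N}
pos 2: Y: miss, frames {N,Y}
pos 3: N: hit
pos 4: M: miss, frames {N,Y,M}
pos 5: T: miss, frames {N,Y,M,T}
pos 6: N: hit
pos 7: M: hit
pos 8: N: hit
pos 9: K: miss, evict Y, frames {N,M,T,K}
pos 10: M: hit
pos 11: Y: miss, evict T, frames {N,M,K,Y}
At position 11, page T is evicted.

T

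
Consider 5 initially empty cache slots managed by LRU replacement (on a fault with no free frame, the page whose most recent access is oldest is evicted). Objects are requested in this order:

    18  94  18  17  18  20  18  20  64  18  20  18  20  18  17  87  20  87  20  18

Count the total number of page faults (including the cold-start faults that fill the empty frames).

18 → miss, frames [18]
94 → miss, frames [18, 94]
18 → hit
17 → miss, frames [94, 18, 17]
18 → hit
20 → miss, frames [94, 17, 18, 20]
18 → hit
20 → hit
64 → miss, frames [94, 17, 18, 20, 64]
18 → hit
20 → hit
18 → hit
20 → hit
18 → hit
17 → hit
87 → miss, evict 94, frames [64, 20, 18, 17, 87]
20 → hit
87 → hit
20 → hit
18 → hit
Page faults: 6.

6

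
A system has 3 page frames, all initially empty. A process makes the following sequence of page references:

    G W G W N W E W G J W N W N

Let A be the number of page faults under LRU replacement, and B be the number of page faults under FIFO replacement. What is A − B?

Under LRU: F F . . F . F . F F . F . . → 7 faults.
Under FIFO: F F . . F . F . F F F F . . → 8 faults.
A − B = 7 − 8 = -1.

-1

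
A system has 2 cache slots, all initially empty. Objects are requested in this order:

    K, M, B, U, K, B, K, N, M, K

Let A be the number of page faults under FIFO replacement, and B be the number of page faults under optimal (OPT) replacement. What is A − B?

Under FIFO: F F F F F F . F F F → 9 faults.
Under OPT: F F F F . F . F F . → 7 faults.
A − B = 9 − 7 = 2.

2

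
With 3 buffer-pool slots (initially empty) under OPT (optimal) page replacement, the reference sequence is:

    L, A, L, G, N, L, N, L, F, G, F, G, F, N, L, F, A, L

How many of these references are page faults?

L → fault, frames (L)
A → fault, frames (L A)
L → hit
G → fault, frames (L A G)
N → fault, evict A, frames (L G N)
L → hit
N → hit
L → hit
F → fault, evict L, frames (G N F)
G → hit
F → hit
G → hit
F → hit
N → hit
L → fault, evict N, frames (G F L)
F → hit
A → fault, evict F, frames (G L A)
L → hit
Page faults: 7.

7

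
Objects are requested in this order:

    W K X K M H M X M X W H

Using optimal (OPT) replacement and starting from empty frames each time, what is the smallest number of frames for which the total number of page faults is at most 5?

4

f=1: 12 faults
f=2: 8 faults
f=3: 6 faults
f=4: 5 faults
f=5: 5 faults
Smallest f with faults ≤ 5 is 4.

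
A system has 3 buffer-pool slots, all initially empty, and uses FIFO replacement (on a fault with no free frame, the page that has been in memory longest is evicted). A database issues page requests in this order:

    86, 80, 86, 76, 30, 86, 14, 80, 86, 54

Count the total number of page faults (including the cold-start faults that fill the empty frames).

8

86 -> fault, frames {86}
80 -> fault, frames {86,80}
86 -> hit
76 -> fault, frames {86,80,76}
30 -> fault, evict 86, frames {80,76,30}
86 -> fault, evict 80, frames {76,30,86}
14 -> fault, evict 76, frames {30,86,14}
80 -> fault, evict 30, frames {86,14,80}
86 -> hit
54 -> fault, evict 86, frames {14,80,54}
Page faults: 8.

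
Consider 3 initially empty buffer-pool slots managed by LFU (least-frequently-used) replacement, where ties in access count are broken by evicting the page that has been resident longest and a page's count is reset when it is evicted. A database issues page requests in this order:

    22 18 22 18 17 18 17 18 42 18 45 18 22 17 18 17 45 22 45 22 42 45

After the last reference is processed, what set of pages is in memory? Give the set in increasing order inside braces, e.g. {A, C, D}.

22: miss, frames (22)
18: miss, frames (22 18)
22: hit
18: hit
17: miss, frames (22 18 17)
18: hit
17: hit
18: hit
42: miss, evict 22, frames (18 17 42)
18: hit
45: miss, evict 42, frames (18 17 45)
18: hit
22: miss, evict 45, frames (18 17 22)
17: hit
18: hit
17: hit
45: miss, evict 22, frames (18 17 45)
22: miss, evict 45, frames (18 17 22)
45: miss, evict 22, frames (18 17 45)
22: miss, evict 45, frames (18 17 22)
42: miss, evict 22, frames (18 17 42)
45: miss, evict 42, frames (18 17 45)

{17, 18, 45}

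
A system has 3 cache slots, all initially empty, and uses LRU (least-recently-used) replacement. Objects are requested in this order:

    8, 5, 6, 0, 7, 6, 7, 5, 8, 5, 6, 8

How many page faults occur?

8

8 -> fault, frames (8)
5 -> fault, frames (8 5)
6 -> fault, frames (8 5 6)
0 -> fault, evict 8, frames (5 6 0)
7 -> fault, evict 5, frames (6 0 7)
6 -> hit
7 -> hit
5 -> fault, evict 0, frames (6 7 5)
8 -> fault, evict 6, frames (7 5 8)
5 -> hit
6 -> fault, evict 7, frames (8 5 6)
8 -> hit
Page faults: 8.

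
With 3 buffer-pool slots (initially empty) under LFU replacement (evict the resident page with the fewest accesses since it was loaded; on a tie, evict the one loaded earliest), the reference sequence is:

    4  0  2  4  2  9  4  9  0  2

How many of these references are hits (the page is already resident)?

4 -> fault, frames (4)
0 -> fault, frames (4 0)
2 -> fault, frames (4 0 2)
4 -> hit
2 -> hit
9 -> fault, evict 0, frames (4 2 9)
4 -> hit
9 -> hit
0 -> fault, evict 2, frames (4 9 0)
2 -> fault, evict 0, frames (4 9 2)
Hits: 4.

4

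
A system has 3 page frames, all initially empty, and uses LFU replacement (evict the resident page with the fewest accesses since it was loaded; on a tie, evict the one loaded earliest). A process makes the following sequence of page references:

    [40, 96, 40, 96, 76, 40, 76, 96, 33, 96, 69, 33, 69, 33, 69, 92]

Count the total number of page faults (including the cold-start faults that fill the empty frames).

10

40: fault, frames [40]
96: fault, frames [40, 96]
40: hit
96: hit
76: fault, frames [40, 96, 76]
40: hit
76: hit
96: hit
33: fault, evict 76, frames [40, 96, 33]
96: hit
69: fault, evict 33, frames [40, 96, 69]
33: fault, evict 69, frames [40, 96, 33]
69: fault, evict 33, frames [40, 96, 69]
33: fault, evict 69, frames [40, 96, 33]
69: fault, evict 33, frames [40, 96, 69]
92: fault, evict 69, frames [40, 96, 92]
Page faults: 10.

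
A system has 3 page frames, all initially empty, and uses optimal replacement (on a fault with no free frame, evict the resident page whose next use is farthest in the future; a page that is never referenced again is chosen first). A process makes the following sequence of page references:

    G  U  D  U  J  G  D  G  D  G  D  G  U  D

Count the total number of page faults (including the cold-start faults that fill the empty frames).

5

G -> fault, frames {G}
U -> fault, frames {G,U}
D -> fault, frames {G,U,D}
U -> hit
J -> fault, evict U, frames {G,D,J}
G -> hit
D -> hit
G -> hit
D -> hit
G -> hit
D -> hit
G -> hit
U -> fault, evict J, frames {G,D,U}
D -> hit
Page faults: 5.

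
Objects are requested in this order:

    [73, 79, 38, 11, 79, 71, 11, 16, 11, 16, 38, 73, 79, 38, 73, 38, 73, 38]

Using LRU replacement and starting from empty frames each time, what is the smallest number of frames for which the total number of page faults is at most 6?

f=1: 18 faults
f=2: 13 faults
f=3: 9 faults
f=4: 9 faults
f=5: 8 faults
f=6: 6 faults
Smallest f with faults ≤ 6 is 6.

6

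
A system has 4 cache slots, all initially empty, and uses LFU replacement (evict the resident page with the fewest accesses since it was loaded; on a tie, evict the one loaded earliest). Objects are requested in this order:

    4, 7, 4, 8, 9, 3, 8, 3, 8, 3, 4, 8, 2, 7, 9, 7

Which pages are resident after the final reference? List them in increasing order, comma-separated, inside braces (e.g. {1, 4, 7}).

4 → fault, frames [4]
7 → fault, frames [4, 7]
4 → hit
8 → fault, frames [4, 7, 8]
9 → fault, frames [4, 7, 8, 9]
3 → fault, evict 7, frames [4, 8, 9, 3]
8 → hit
3 → hit
8 → hit
3 → hit
4 → hit
8 → hit
2 → fault, evict 9, frames [4, 8, 3, 2]
7 → fault, evict 2, frames [4, 8, 3, 7]
9 → fault, evict 7, frames [4, 8, 3, 9]
7 → fault, evict 9, frames [4, 8, 3, 7]

{3, 4, 7, 8}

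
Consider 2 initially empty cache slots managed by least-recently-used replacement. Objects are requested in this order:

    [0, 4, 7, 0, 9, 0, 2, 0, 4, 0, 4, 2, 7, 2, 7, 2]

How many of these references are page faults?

0 → fault, frames (0)
4 → fault, frames (0 4)
7 → fault, evict 0, frames (4 7)
0 → fault, evict 4, frames (7 0)
9 → fault, evict 7, frames (0 9)
0 → hit
2 → fault, evict 9, frames (0 2)
0 → hit
4 → fault, evict 2, frames (0 4)
0 → hit
4 → hit
2 → fault, evict 0, frames (4 2)
7 → fault, evict 4, frames (2 7)
2 → hit
7 → hit
2 → hit
Page faults: 9.

9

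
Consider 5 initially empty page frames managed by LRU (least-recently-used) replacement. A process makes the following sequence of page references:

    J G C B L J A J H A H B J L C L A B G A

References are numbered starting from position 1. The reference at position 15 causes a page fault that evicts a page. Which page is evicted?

pos 1: J: fault, frames {J}
pos 2: G: fault, frames {J,G}
pos 3: C: fault, frames {J,G,C}
pos 4: B: fault, frames {J,G,C,B}
pos 5: L: fault, frames {J,G,C,B,L}
pos 6: J: hit
pos 7: A: fault, evict G, frames {C,B,L,J,A}
pos 8: J: hit
pos 9: H: fault, evict C, frames {B,L,A,J,H}
pos 10: A: hit
pos 11: H: hit
pos 12: B: hit
pos 13: J: hit
pos 14: L: hit
pos 15: C: fault, evict A, frames {H,B,J,L,C}
At position 15, page A is evicted.

A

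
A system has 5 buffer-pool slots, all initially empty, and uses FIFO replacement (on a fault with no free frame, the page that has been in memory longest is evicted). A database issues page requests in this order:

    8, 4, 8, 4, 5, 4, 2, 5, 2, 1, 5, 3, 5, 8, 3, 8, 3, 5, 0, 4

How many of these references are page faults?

9

8 -> miss, frames [8]
4 -> miss, frames [8, 4]
8 -> hit
4 -> hit
5 -> miss, frames [8, 4, 5]
4 -> hit
2 -> miss, frames [8, 4, 5, 2]
5 -> hit
2 -> hit
1 -> miss, frames [8, 4, 5, 2, 1]
5 -> hit
3 -> miss, evict 8, frames [4, 5, 2, 1, 3]
5 -> hit
8 -> miss, evict 4, frames [5, 2, 1, 3, 8]
3 -> hit
8 -> hit
3 -> hit
5 -> hit
0 -> miss, evict 5, frames [2, 1, 3, 8, 0]
4 -> miss, evict 2, frames [1, 3, 8, 0, 4]
Page faults: 9.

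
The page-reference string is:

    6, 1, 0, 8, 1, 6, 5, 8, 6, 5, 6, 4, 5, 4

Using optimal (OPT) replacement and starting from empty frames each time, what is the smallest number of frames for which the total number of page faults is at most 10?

2

f=1: 14 faults
f=2: 8 faults
f=3: 6 faults
f=4: 6 faults
f=5: 6 faults
f=6: 6 faults
Smallest f with faults ≤ 10 is 2.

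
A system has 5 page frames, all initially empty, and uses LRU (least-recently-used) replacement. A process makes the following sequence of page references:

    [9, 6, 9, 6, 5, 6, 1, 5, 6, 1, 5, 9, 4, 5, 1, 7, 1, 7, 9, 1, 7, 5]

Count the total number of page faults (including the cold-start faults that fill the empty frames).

9: fault, frames (9)
6: fault, frames (9 6)
9: hit
6: hit
5: fault, frames (9 6 5)
6: hit
1: fault, frames (9 5 6 1)
5: hit
6: hit
1: hit
5: hit
9: hit
4: fault, frames (6 1 5 9 4)
5: hit
1: hit
7: fault, evict 6, frames (9 4 5 1 7)
1: hit
7: hit
9: hit
1: hit
7: hit
5: hit
Page faults: 6.

6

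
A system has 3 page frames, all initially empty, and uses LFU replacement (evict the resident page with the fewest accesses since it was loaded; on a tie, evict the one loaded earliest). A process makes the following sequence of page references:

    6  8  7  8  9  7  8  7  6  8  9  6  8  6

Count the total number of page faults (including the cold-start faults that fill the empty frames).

7

6 → miss, frames {6}
8 → miss, frames {6,8}
7 → miss, frames {6,8,7}
8 → hit
9 → miss, evict 6, frames {8,7,9}
7 → hit
8 → hit
7 → hit
6 → miss, evict 9, frames {8,7,6}
8 → hit
9 → miss, evict 6, frames {8,7,9}
6 → miss, evict 9, frames {8,7,6}
8 → hit
6 → hit
Page faults: 7.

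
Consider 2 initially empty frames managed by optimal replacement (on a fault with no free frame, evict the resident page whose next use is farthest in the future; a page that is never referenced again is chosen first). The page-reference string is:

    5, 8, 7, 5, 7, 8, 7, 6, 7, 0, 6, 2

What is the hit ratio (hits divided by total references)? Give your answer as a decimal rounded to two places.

5 → miss, frames {5}
8 → miss, frames {5,8}
7 → miss, evict 8, frames {5,7}
5 → hit
7 → hit
8 → miss, evict 5, frames {7,8}
7 → hit
6 → miss, evict 8, frames {7,6}
7 → hit
0 → miss, evict 7, frames {6,0}
6 → hit
2 → miss, evict 0, frames {6,2}
Hits: 5 of 12 references → 5/12 = 0.4167.

0.42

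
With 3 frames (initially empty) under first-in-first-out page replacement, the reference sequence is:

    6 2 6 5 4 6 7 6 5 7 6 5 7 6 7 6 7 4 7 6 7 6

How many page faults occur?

10

6: fault, frames [6]
2: fault, frames [6, 2]
6: hit
5: fault, frames [6, 2, 5]
4: fault, evict 6, frames [2, 5, 4]
6: fault, evict 2, frames [5, 4, 6]
7: fault, evict 5, frames [4, 6, 7]
6: hit
5: fault, evict 4, frames [6, 7, 5]
7: hit
6: hit
5: hit
7: hit
6: hit
7: hit
6: hit
7: hit
4: fault, evict 6, frames [7, 5, 4]
7: hit
6: fault, evict 7, frames [5, 4, 6]
7: fault, evict 5, frames [4, 6, 7]
6: hit
Page faults: 10.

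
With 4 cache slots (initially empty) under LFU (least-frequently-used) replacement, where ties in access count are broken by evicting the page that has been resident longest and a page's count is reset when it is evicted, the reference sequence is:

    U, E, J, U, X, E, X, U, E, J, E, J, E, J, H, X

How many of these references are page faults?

6

U → fault, frames {U}
E → fault, frames {U,E}
J → fault, frames {U,E,J}
U → hit
X → fault, frames {U,E,J,X}
E → hit
X → hit
U → hit
E → hit
J → hit
E → hit
J → hit
E → hit
J → hit
H → fault, evict X, frames {U,E,J,H}
X → fault, evict H, frames {U,E,J,X}
Page faults: 6.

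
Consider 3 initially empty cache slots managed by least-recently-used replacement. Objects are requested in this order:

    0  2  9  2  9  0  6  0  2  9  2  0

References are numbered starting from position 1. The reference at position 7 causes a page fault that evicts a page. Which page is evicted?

2

pos 1: 0: miss, frames [0]
pos 2: 2: miss, frames [0, 2]
pos 3: 9: miss, frames [0, 2, 9]
pos 4: 2: hit
pos 5: 9: hit
pos 6: 0: hit
pos 7: 6: miss, evict 2, frames [9, 0, 6]
At position 7, page 2 is evicted.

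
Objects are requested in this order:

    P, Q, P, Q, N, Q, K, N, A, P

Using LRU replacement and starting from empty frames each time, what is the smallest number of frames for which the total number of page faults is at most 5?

5

f=1: 10 faults
f=2: 7 faults
f=3: 6 faults
f=4: 6 faults
f=5: 5 faults
Smallest f with faults ≤ 5 is 5.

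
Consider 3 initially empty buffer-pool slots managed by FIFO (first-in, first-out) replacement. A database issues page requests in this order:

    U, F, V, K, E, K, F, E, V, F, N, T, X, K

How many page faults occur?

11

U: miss, frames [U]
F: miss, frames [U, F]
V: miss, frames [U, F, V]
K: miss, evict U, frames [F, V, K]
E: miss, evict F, frames [V, K, E]
K: hit
F: miss, evict V, frames [K, E, F]
E: hit
V: miss, evict K, frames [E, F, V]
F: hit
N: miss, evict E, frames [F, V, N]
T: miss, evict F, frames [V, N, T]
X: miss, evict V, frames [N, T, X]
K: miss, evict N, frames [T, X, K]
Page faults: 11.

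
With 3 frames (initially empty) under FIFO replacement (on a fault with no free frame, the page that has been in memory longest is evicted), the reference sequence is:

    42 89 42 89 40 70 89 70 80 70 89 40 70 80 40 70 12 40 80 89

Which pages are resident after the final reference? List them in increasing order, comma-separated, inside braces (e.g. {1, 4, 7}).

{12, 40, 89}

42: fault, frames (42)
89: fault, frames (42 89)
42: hit
89: hit
40: fault, frames (42 89 40)
70: fault, evict 42, frames (89 40 70)
89: hit
70: hit
80: fault, evict 89, frames (40 70 80)
70: hit
89: fault, evict 40, frames (70 80 89)
40: fault, evict 70, frames (80 89 40)
70: fault, evict 80, frames (89 40 70)
80: fault, evict 89, frames (40 70 80)
40: hit
70: hit
12: fault, evict 40, frames (70 80 12)
40: fault, evict 70, frames (80 12 40)
80: hit
89: fault, evict 80, frames (12 40 89)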